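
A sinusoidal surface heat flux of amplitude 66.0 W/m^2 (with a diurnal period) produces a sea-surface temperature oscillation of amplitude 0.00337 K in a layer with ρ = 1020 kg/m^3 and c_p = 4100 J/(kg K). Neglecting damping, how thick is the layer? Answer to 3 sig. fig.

64.4 m

ω = 2π / 86400 s = 7.27×10^-5 s⁻¹.
Required C = F₀ / (A ω) = 66.0 / (0.00337 × 7.27×10^-5) = 2.69×10^8 J/(m²·K).
D = C / (ρ c_p) = 2.69×10^8 / (1020 × 4100) = 64.4 m.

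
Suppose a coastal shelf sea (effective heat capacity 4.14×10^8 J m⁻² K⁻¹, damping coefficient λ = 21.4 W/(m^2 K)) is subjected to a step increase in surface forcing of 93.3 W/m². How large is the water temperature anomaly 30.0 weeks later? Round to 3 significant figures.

2.65 K

Areal heat capacity C = 4.14×10^8 J m⁻² K⁻¹ (given).
τ = C / λ = 4.14×10^8 / 21.4 = 1.93×10^7 s.
Equilibrium anomaly ΔT_eq = F / λ = 93.3 / 21.4 = 4.36 K.
t = 30.0 weeks = 1.81×10^7 s, so t/τ = 0.938.
ΔT(t) = ΔT_eq (1 − e^(−t/τ)) = 4.36 × (1 − e^−0.938) = 2.65 K.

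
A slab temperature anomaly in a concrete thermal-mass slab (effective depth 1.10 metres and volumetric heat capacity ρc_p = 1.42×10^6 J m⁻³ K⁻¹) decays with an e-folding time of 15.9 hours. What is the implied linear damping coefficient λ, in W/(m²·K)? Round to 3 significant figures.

Areal heat capacity C = ρc_p × D = 1.42×10^6 × 1.10 = 1.56×10^6 J m⁻² K⁻¹.
τ = 15.9 hours = 57200 s.
λ = C / τ = 1.56×10^6 / 57200 = 27.3 W/(m²·K).

27.3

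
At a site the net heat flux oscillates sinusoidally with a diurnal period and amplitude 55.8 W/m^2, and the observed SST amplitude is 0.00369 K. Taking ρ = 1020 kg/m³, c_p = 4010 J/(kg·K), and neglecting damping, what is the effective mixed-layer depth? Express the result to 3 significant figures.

50.8 m

ω = 2π / 86400 s = 7.27×10^-5 s⁻¹.
Required C = F₀ / (A ω) = 55.8 / (0.00369 × 7.27×10^-5) = 2.08×10^8 J/(m²·K).
D = C / (ρ c_p) = 2.08×10^8 / (1020 × 4010) = 50.8 m.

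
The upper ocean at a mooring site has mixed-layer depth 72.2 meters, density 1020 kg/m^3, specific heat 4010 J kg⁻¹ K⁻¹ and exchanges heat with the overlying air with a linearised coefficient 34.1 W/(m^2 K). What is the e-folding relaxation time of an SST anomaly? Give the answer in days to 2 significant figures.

Areal heat capacity C = ρ c_p D = 1020 × 4010 × 72.2 = 2.95×10^8 J/(m²·K).
Relaxation time τ = C / λ = 2.95×10^8 / 34.1 = 8.66×10^6 s.
In days: 8.66×10^6 s / (86400 s/day) = 100 days.

100 days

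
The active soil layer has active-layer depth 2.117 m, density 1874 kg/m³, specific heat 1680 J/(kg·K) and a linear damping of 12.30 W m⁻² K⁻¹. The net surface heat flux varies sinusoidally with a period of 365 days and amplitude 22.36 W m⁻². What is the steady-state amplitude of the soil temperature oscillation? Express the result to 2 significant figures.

1.8 K

Areal heat capacity C = ρ c_p D = 1874 × 1680 × 2.117 = 6.66×10^6 J/(m^2 K).
Angular frequency ω = 2π / T = 2π / 3.15×10^7 s = 1.99×10^-7 s⁻¹.
√((Cω)² + λ²) = √((1.33)² + 12.30²) = 12.4 W/(m²·K).
Amplitude A = F₀ / √((Cω)²+λ²) = 22.36 / 12.4 = 1.81 K.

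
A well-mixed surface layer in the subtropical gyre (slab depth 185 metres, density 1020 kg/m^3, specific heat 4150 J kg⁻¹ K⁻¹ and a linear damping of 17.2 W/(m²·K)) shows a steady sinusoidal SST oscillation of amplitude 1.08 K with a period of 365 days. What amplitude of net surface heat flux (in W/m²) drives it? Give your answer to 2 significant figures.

Areal heat capacity C = ρ c_p D = 1020 × 4150 × 185 = 7.83×10^8 J m⁻² K⁻¹.
ω = 2π / 3.15×10^7 s = 1.99×10^-7 s⁻¹.
√((Cω)² + λ²) = √((156)² + 17.2²) = 157 W/(m²·K).
F₀ = A × √((Cω)²+λ²) = 1.08 × 157 = 170 W/m².

170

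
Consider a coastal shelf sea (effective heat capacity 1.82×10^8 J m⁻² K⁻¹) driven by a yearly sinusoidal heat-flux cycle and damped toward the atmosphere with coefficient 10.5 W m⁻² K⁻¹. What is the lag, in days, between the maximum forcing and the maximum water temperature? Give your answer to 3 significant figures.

Areal heat capacity C = 1.82×10^8 J m⁻² K⁻¹ (given).
ω = 2π / 3.15×10^7 s = 1.99×10^-7 s⁻¹.
Phase lag φ = arctan(Cω/λ) = arctan(36.3/10.5) = 1.29 rad.
Time lag = φ / ω = 1.29 / 1.99×10^-7 = 6.47×10^6 s = 74.9 days.

74.9 days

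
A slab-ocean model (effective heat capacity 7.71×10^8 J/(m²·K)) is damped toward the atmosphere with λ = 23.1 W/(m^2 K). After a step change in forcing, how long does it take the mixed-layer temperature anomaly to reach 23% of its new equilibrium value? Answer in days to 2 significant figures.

100 days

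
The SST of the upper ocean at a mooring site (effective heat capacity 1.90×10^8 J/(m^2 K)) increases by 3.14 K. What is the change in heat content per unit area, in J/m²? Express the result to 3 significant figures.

5.97×10^8

Areal heat capacity C = 1.90×10^8 J/(m^2 K) (given).
ΔQ = C ΔT = 1.90×10^8 × 3.14 = 5.97×10^8 J/m².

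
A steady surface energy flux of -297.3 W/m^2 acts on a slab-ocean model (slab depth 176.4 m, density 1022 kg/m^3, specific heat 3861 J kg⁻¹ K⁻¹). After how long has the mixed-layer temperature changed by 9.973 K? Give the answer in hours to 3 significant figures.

Areal heat capacity C = ρ c_p D = 1022 × 3861 × 176.4 = 6.96×10^8 J/(m²·K).
Time required: Δt = C ΔT / F = 6.96×10^8 × -9.973 / -297.3 = 2.33×10^7 s.
In hours: 2.33×10^7 s / (3600 s/hour) = 6490 hours.

6490 hours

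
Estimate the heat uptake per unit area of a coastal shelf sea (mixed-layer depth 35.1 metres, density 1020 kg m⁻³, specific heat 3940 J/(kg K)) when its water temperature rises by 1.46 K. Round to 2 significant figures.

2.1×10^8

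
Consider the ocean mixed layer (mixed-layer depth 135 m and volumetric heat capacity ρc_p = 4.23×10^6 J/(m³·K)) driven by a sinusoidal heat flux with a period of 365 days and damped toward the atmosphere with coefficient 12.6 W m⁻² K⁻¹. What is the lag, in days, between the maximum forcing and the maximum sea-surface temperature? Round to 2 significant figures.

85 days

Areal heat capacity C = ρc_p × D = 4.23×10^6 × 135 = 5.71×10^8 J/(m^2 K).
ω = 2π / 3.15×10^7 s = 1.99×10^-7 s⁻¹.
Phase lag φ = arctan(Cω/λ) = arctan(114/12.6) = 1.46 rad.
Time lag = φ / ω = 1.46 / 1.99×10^-7 = 7.33×10^6 s = 84.8 days.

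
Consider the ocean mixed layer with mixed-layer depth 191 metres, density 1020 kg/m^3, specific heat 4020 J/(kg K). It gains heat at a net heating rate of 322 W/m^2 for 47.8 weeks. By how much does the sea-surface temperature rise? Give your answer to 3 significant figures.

11.9 K

Areal heat capacity C = ρ c_p D = 1020 × 4020 × 191 = 7.83×10^8 J/(m^2 K).
Net heat input Q = F Δt = 322 × (47.8 weeks × 6.048×10^5 s/week) = 9.31×10^9 J/m².
ΔT = Q / C = 9.31×10^9 / 7.83×10^8 = 11.9 K.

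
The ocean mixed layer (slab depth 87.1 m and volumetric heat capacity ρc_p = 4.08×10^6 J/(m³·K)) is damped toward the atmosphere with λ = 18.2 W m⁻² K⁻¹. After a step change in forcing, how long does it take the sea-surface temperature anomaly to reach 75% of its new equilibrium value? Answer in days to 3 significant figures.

Areal heat capacity C = ρc_p × D = 4.08×10^6 × 87.1 = 3.55×10^8 J m⁻² K⁻¹.
τ = C / λ = 3.55×10^8 / 18.2 = 1.95×10^7 s.
Fraction reached: 1 − e^(−t/τ) = 0.75 ⇒ t = −τ ln(1 − 0.75) = τ × 1.39.
t = 2.71×10^7 s = 313 days.

313 days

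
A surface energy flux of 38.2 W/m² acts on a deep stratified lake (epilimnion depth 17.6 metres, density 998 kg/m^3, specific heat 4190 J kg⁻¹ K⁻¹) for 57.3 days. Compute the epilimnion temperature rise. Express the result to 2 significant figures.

2.6 K

Areal heat capacity C = ρ c_p D = 998 × 4190 × 17.6 = 7.36×10^7 J/(m²·K).
Net heat input Q = F Δt = 38.2 × (57.3 days × 86400 s/day) = 1.89×10^8 J/m².
ΔT = Q / C = 1.89×10^8 / 7.36×10^7 = 2.57 K.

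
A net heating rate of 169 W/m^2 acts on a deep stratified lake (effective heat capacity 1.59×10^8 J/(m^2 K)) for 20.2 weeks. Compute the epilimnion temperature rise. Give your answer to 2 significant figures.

Areal heat capacity C = 1.59×10^8 J/(m^2 K) (given).
Net heat input Q = F Δt = 169 × (20.2 weeks × 6.048×10^5 s/week) = 2.06×10^9 J/m².
ΔT = Q / C = 2.06×10^9 / 1.59×10^8 = 13.0 K.

13 K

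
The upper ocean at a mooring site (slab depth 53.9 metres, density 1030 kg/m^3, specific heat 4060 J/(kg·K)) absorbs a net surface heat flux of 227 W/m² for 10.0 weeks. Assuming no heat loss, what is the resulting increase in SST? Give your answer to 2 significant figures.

6.1 K

Areal heat capacity C = ρ c_p D = 1030 × 4060 × 53.9 = 2.25×10^8 J m⁻² K⁻¹.
Net heat input Q = F Δt = 227 × (10.0 weeks × 6.048×10^5 s/week) = 1.37×10^9 J/m².
ΔT = Q / C = 1.37×10^9 / 2.25×10^8 = 6.09 K.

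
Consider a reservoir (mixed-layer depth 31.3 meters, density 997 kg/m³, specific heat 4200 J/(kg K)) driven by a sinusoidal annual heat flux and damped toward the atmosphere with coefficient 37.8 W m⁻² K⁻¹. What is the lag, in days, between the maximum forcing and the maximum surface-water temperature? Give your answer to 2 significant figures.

35 days

Areal heat capacity C = ρ c_p D = 997 × 4200 × 31.3 = 1.31×10^8 J/(m^2 K).
ω = 2π / 3.15×10^7 s = 1.99×10^-7 s⁻¹.
Phase lag φ = arctan(Cω/λ) = arctan(26.1/37.8) = 0.605 rad.
Time lag = φ / ω = 0.605 / 1.99×10^-7 = 3.03×10^6 s = 35.1 days.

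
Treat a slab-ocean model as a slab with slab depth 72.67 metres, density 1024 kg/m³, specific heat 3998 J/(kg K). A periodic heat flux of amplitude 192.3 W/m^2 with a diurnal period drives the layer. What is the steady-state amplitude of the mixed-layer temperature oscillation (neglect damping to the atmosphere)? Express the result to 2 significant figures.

0.0089 K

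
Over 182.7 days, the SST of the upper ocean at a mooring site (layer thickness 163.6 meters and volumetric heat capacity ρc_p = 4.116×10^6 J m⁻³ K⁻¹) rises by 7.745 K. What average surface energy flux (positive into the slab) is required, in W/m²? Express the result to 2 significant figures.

Areal heat capacity C = ρc_p × D = 4.116×10^6 × 163.6 = 6.73×10^8 J/(m^2 K).
Required heat per unit area: Q = C ΔT = 6.73×10^8 × 7.745 = 5.22×10^9 J/m².
Flux F = Q / Δt = 5.22×10^9 / 1.58×10^7 s = 330 W/m².

330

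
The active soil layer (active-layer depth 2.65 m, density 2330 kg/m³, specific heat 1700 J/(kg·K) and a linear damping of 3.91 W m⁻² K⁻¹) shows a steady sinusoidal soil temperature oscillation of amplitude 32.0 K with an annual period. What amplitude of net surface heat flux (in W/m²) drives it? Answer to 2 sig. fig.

140

Areal heat capacity C = ρ c_p D = 2330 × 1700 × 2.65 = 1.05×10^7 J/(m²·K).
ω = 2π / 3.15×10^7 s = 1.99×10^-7 s⁻¹.
√((Cω)² + λ²) = √((2.09)² + 3.91²) = 4.43 W/(m²·K).
F₀ = A × √((Cω)²+λ²) = 32.0 × 4.43 = 142 W/m².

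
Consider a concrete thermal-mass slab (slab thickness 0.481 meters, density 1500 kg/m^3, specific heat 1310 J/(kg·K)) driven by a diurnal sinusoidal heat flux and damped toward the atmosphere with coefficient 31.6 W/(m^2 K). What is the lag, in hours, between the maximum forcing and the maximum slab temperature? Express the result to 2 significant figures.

4.4 hours

Areal heat capacity C = ρ c_p D = 1500 × 1310 × 0.481 = 9.45×10^5 J/(m^2 K).
ω = 2π / 86400 s = 7.27×10^-5 s⁻¹.
Phase lag φ = arctan(Cω/λ) = arctan(68.7/31.6) = 1.14 rad.
Time lag = φ / ω = 1.14 / 7.27×10^-5 = 15700 s = 4.35 hours.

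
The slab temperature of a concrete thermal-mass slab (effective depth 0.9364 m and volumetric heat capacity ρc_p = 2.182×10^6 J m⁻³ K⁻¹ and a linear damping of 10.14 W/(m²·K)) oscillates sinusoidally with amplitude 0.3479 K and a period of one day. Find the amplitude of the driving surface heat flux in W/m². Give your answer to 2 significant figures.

Areal heat capacity C = ρc_p × D = 2.182×10^6 × 0.9364 = 2.04×10^6 J m⁻² K⁻¹.
ω = 2π / 86400 s = 7.27×10^-5 s⁻¹.
√((Cω)² + λ²) = √((149)² + 10.14²) = 149 W/(m²·K).
F₀ = A × √((Cω)²+λ²) = 0.3479 × 149 = 51.8 W/m².

52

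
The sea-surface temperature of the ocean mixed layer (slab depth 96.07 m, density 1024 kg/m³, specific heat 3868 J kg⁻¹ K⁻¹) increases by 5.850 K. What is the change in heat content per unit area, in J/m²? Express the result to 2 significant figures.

Areal heat capacity C = ρ c_p D = 1024 × 3868 × 96.07 = 3.81×10^8 J/(m²·K).
ΔQ = C ΔT = 3.81×10^8 × 5.850 = 2.23×10^9 J/m².

2.2×10^9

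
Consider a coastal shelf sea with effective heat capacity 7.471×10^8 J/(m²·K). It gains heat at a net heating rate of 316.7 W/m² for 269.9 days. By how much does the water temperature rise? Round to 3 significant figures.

9.89 K

Areal heat capacity C = 7.471×10^8 J/(m²·K) (given).
Net heat input Q = F Δt = 316.7 × (269.9 days × 86400 s/day) = 7.39×10^9 J/m².
ΔT = Q / C = 7.39×10^9 / 7.47×10^8 = 9.89 K.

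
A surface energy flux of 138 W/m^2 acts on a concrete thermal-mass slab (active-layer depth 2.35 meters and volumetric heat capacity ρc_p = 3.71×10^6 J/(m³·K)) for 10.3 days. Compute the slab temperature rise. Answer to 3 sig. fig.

14.1 K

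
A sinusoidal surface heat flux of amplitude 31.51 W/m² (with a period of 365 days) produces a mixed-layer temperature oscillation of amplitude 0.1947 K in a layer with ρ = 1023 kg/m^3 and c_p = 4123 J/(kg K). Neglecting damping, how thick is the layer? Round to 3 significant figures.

ω = 2π / 3.15×10^7 s = 1.99×10^-7 s⁻¹.
Required C = F₀ / (A ω) = 31.51 / (0.1947 × 1.99×10^-7) = 8.12×10^8 J/(m²·K).
D = C / (ρ c_p) = 8.12×10^8 / (1023 × 4123) = 193 m.

193 m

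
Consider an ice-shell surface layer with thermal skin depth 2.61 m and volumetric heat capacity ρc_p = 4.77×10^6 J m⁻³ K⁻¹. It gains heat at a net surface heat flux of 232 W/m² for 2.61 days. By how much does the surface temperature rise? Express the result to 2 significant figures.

Areal heat capacity C = ρc_p × D = 4.77×10^6 × 2.61 = 1.24×10^7 J/(m^2 K).
Net heat input Q = F Δt = 232 × (2.61 days × 86400 s/day) = 5.23×10^7 J/m².
ΔT = Q / C = 5.23×10^7 / 1.24×10^7 = 4.20 K.

4.2 K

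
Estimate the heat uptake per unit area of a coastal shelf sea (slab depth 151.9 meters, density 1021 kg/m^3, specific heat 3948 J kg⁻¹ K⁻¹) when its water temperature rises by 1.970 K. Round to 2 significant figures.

Areal heat capacity C = ρ c_p D = 1021 × 3948 × 151.9 = 6.12×10^8 J m⁻² K⁻¹.
ΔQ = C ΔT = 6.12×10^8 × 1.970 = 1.21×10^9 J/m².

1.2×10^9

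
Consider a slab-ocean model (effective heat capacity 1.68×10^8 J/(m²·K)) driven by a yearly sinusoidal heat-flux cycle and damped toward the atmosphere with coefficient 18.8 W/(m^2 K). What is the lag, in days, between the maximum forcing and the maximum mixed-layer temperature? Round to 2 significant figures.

62 days

Areal heat capacity C = 1.68×10^8 J/(m²·K) (given).
ω = 2π / 3.15×10^7 s = 1.99×10^-7 s⁻¹.
Phase lag φ = arctan(Cω/λ) = arctan(33.5/18.8) = 1.06 rad.
Time lag = φ / ω = 1.06 / 1.99×10^-7 = 5.32×10^6 s = 61.5 days.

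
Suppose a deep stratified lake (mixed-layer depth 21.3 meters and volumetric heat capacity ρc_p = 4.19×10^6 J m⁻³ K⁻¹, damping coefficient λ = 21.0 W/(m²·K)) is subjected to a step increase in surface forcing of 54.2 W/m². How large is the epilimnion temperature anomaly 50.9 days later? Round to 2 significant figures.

1.7 K

Areal heat capacity C = ρc_p × D = 4.19×10^6 × 21.3 = 8.92×10^7 J/(m^2 K).
τ = C / λ = 8.92×10^7 / 21.0 = 4.25×10^6 s.
Equilibrium anomaly ΔT_eq = F / λ = 54.2 / 21.0 = 2.58 K.
t = 50.9 days = 4.40×10^6 s, so t/τ = 1.03.
ΔT(t) = ΔT_eq (1 − e^(−t/τ)) = 2.58 × (1 − e^−1.03) = 1.66 K.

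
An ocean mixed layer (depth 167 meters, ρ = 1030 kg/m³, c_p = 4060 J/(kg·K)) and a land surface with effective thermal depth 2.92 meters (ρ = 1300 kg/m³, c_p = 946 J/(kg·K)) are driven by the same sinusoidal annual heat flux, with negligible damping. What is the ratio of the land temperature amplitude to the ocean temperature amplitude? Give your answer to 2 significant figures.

C_ocean = 1030 × 4060 × 167 = 6.98×10^8 J/(m²·K).
C_land = 1300 × 946 × 2.92 = 3.59×10^6 J/(m²·K).
Undamped amplitude ∝ 1/C, so A_land/A_ocean = C_ocean/C_land = 194.

190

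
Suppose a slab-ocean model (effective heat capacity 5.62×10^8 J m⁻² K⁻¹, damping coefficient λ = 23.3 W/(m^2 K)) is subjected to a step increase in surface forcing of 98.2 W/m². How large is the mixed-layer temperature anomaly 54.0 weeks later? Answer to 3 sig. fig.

3.13 K

Areal heat capacity C = 5.62×10^8 J m⁻² K⁻¹ (given).
τ = C / λ = 5.62×10^8 / 23.3 = 2.41×10^7 s.
Equilibrium anomaly ΔT_eq = F / λ = 98.2 / 23.3 = 4.21 K.
t = 54.0 weeks = 3.27×10^7 s, so t/τ = 1.35.
ΔT(t) = ΔT_eq (1 − e^(−t/τ)) = 4.21 × (1 − e^−1.35) = 3.13 K.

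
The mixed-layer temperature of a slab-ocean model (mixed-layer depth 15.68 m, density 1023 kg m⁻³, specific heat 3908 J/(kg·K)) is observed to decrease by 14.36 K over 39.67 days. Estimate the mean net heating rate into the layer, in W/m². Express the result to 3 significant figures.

-263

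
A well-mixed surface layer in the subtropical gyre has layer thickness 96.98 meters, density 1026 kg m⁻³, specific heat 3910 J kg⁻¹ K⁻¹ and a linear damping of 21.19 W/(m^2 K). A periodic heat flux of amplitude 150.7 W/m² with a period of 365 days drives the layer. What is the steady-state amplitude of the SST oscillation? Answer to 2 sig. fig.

Areal heat capacity C = ρ c_p D = 1026 × 3910 × 96.98 = 3.89×10^8 J m⁻² K⁻¹.
Angular frequency ω = 2π / T = 2π / 3.15×10^7 s = 1.99×10^-7 s⁻¹.
√((Cω)² + λ²) = √((77.5)² + 21.19²) = 80.4 W/(m²·K).
Amplitude A = F₀ / √((Cω)²+λ²) = 150.7 / 80.4 = 1.88 K.

1.9 K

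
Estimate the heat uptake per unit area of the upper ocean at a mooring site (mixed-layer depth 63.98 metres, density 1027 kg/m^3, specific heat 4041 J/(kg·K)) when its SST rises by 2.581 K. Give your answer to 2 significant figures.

Areal heat capacity C = ρ c_p D = 1027 × 4041 × 63.98 = 2.66×10^8 J/(m²·K).
ΔQ = C ΔT = 2.66×10^8 × 2.581 = 6.85×10^8 J/m².

6.9×10^8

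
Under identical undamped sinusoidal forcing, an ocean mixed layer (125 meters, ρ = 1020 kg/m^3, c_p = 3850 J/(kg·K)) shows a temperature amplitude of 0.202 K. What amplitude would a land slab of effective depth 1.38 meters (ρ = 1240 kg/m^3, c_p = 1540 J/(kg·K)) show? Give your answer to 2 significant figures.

C_ocean = 4.91×10^8 J/(m²·K); C_land = 2.64×10^6 J/(m²·K).
A ∝ 1/C ⇒ A_land = A_ocean × C_ocean/C_land = 0.202 × 186 = 37.6 K.

38 K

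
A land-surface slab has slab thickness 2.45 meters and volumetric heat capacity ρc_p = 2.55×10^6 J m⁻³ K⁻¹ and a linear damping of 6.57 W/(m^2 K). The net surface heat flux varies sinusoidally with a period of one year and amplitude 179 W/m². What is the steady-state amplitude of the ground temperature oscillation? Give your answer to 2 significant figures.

27 K

Areal heat capacity C = ρc_p × D = 2.55×10^6 × 2.45 = 6.25×10^6 J m⁻² K⁻¹.
Angular frequency ω = 2π / T = 2π / 3.15×10^7 s = 1.99×10^-7 s⁻¹.
√((Cω)² + λ²) = √((1.24)² + 6.57²) = 6.69 W/(m²·K).
Amplitude A = F₀ / √((Cω)²+λ²) = 179 / 6.69 = 26.8 K.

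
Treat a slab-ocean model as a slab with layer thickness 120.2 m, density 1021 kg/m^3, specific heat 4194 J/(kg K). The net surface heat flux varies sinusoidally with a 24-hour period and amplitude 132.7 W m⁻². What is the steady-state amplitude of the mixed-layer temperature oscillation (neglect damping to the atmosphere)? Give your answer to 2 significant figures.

0.0035 K

Areal heat capacity C = ρ c_p D = 1021 × 4194 × 120.2 = 5.15×10^8 J m⁻² K⁻¹.
Angular frequency ω = 2π / T = 2π / 86400 s = 7.27×10^-5 s⁻¹.
Cω = 5.15×10^8 × 7.27×10^-5 = 37400 W/(m²·K).
Amplitude A = F₀ / (Cω) = 132.7 / 37400 = 0.00355 K.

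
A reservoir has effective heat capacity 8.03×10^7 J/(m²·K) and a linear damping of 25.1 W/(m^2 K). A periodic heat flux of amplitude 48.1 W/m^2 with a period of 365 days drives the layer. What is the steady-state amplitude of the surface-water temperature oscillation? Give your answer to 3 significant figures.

Areal heat capacity C = 8.03×10^7 J/(m²·K) (given).
Angular frequency ω = 2π / T = 2π / 3.15×10^7 s = 1.99×10^-7 s⁻¹.
√((Cω)² + λ²) = √((16.0)² + 25.1²) = 29.8 W/(m²·K).
Amplitude A = F₀ / √((Cω)²+λ²) = 48.1 / 29.8 = 1.62 K.

1.62 K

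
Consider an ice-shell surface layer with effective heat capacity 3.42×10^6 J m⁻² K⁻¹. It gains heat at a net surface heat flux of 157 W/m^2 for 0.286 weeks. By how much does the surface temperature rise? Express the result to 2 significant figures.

Areal heat capacity C = 3.42×10^6 J m⁻² K⁻¹ (given).
Net heat input Q = F Δt = 157 × (0.286 weeks × 6.048×10^5 s/week) = 2.72×10^7 J/m².
ΔT = Q / C = 2.72×10^7 / 3.42×10^6 = 7.94 K.

7.9 K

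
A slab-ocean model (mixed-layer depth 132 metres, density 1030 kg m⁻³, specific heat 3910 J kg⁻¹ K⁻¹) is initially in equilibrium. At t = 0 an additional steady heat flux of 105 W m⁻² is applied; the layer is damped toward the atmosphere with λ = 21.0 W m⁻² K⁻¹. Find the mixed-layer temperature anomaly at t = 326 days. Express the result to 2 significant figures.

3.4 K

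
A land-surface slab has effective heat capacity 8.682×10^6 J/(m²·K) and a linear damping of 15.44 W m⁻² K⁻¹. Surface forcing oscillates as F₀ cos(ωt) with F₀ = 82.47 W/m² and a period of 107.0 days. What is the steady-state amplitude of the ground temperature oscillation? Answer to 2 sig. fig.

5.0 K

Areal heat capacity C = 8.682×10^6 J/(m²·K) (given).
Angular frequency ω = 2π / T = 2π / 9.24×10^6 s = 6.80×10^-7 s⁻¹.
√((Cω)² + λ²) = √((5.90)² + 15.44²) = 16.5 W/(m²·K).
Amplitude A = F₀ / √((Cω)²+λ²) = 82.47 / 16.5 = 4.99 K.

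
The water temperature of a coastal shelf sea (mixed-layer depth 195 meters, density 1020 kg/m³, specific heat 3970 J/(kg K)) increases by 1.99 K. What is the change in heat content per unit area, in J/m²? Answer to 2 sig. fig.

1.6×10^9

Areal heat capacity C = ρ c_p D = 1020 × 3970 × 195 = 7.90×10^8 J/(m^2 K).
ΔQ = C ΔT = 7.90×10^8 × 1.99 = 1.57×10^9 J/m².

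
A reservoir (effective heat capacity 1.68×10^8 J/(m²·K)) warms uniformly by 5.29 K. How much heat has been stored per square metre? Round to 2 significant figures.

8.9×10^8

Areal heat capacity C = 1.68×10^8 J/(m²·K) (given).
ΔQ = C ΔT = 1.68×10^8 × 5.29 = 8.89×10^8 J/m².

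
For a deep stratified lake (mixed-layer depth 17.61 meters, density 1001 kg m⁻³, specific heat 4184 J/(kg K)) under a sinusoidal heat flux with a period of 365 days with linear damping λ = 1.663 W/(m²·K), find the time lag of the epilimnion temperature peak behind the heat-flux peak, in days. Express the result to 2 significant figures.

85 days

Areal heat capacity C = ρ c_p D = 1001 × 4184 × 17.61 = 7.38×10^7 J m⁻² K⁻¹.
ω = 2π / 3.15×10^7 s = 1.99×10^-7 s⁻¹.
Phase lag φ = arctan(Cω/λ) = arctan(14.7/1.663) = 1.46 rad.
Time lag = φ / ω = 1.46 / 1.99×10^-7 = 7.32×10^6 s = 84.7 days.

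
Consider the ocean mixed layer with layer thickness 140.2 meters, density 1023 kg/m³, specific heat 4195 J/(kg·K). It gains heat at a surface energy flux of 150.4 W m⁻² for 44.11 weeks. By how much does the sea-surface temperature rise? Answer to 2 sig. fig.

6.7 K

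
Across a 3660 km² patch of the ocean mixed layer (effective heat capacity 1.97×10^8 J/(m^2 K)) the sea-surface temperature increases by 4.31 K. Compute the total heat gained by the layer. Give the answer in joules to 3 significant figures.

Areal heat capacity C = 1.97×10^8 J/(m^2 K) (given).
Heat per unit area: q = C ΔT = 1.97×10^8 × 4.31 = 8.49×10^8 J/m².
Total heat: Q = q × A = 8.49×10^8 × (3660 × 10⁶ m²) = 3.11×10^18 J.

3.11×10^18 J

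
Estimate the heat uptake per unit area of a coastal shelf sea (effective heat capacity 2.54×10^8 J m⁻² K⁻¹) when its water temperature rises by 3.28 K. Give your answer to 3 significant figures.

8.33×10^8

Areal heat capacity C = 2.54×10^8 J m⁻² K⁻¹ (given).
ΔQ = C ΔT = 2.54×10^8 × 3.28 = 8.33×10^8 J/m².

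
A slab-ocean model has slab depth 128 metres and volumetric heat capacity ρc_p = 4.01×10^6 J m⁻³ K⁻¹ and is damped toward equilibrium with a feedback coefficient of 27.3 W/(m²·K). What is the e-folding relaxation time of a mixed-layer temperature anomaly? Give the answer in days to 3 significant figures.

218 days

Areal heat capacity C = ρc_p × D = 4.01×10^6 × 128 = 5.13×10^8 J/(m^2 K).
Relaxation time τ = C / λ = 5.13×10^8 / 27.3 = 1.88×10^7 s.
In days: 1.88×10^7 s / (86400 s/day) = 218 days.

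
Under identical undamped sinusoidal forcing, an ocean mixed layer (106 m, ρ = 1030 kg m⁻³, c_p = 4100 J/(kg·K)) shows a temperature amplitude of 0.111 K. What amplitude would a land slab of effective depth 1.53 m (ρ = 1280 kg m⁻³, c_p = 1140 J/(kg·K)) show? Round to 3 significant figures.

C_ocean = 4.48×10^8 J/(m²·K); C_land = 2.23×10^6 J/(m²·K).
A ∝ 1/C ⇒ A_land = A_ocean × C_ocean/C_land = 0.111 × 201 = 22.3 K.

22.3 K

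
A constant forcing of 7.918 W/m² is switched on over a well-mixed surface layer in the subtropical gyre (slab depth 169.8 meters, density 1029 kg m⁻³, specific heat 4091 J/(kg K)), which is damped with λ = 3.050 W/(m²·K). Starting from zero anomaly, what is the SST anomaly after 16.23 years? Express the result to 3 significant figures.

Areal heat capacity C = ρ c_p D = 1029 × 4091 × 169.8 = 7.15×10^8 J/(m^2 K).
τ = C / λ = 7.15×10^8 / 3.050 = 2.34×10^8 s.
Equilibrium anomaly ΔT_eq = F / λ = 7.918 / 3.050 = 2.60 K.
t = 16.23 years = 5.12×10^8 s, so t/τ = 2.19.
ΔT(t) = ΔT_eq (1 − e^(−t/τ)) = 2.60 × (1 − e^−2.19) = 2.30 K.

2.30 K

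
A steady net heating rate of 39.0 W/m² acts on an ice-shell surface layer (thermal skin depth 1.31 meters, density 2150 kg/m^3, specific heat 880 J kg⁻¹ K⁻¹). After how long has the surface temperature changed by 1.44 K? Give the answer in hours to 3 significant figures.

25.4 hours

Areal heat capacity C = ρ c_p D = 2150 × 880 × 1.31 = 2.48×10^6 J/(m^2 K).
Time required: Δt = C ΔT / F = 2.48×10^6 × 1.44 / 39.0 = 91500 s.
In hours: 91500 s / (3600 s/hour) = 25.4 hours.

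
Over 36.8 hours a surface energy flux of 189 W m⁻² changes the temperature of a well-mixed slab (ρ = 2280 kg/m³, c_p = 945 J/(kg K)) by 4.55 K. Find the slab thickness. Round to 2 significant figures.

2.6 m

Heat input Q = F Δt = 189 × 1.32×10^5 s = 2.50×10^7 J/m².
Required areal heat capacity C = Q / ΔT = 5.50×10^6 J/(m²·K).
Depth D = C / (ρ c_p) = 5.50×10^6 / (2280 × 945) = 2.55 m.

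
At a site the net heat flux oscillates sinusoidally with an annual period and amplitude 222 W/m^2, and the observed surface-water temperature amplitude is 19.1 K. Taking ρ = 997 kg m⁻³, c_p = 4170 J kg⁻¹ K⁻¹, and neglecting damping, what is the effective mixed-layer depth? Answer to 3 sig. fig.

ω = 2π / 3.15×10^7 s = 1.99×10^-7 s⁻¹.
Required C = F₀ / (A ω) = 222 / (19.1 × 1.99×10^-7) = 5.83×10^7 J/(m²·K).
D = C / (ρ c_p) = 5.83×10^7 / (997 × 4170) = 14.0 m.

14.0 m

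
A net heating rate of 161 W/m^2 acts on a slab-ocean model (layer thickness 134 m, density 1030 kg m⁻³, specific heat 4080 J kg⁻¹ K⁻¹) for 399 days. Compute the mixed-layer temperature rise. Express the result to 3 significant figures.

Areal heat capacity C = ρ c_p D = 1030 × 4080 × 134 = 5.63×10^8 J/(m^2 K).
Net heat input Q = F Δt = 161 × (399 days × 86400 s/day) = 5.55×10^9 J/m².
ΔT = Q / C = 5.55×10^9 / 5.63×10^8 = 9.86 K.

9.86 K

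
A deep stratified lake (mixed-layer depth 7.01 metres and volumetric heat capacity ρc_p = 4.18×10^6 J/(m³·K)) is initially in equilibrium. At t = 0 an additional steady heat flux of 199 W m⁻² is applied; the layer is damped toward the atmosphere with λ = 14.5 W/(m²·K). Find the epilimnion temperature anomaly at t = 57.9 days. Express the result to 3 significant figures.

Areal heat capacity C = ρc_p × D = 4.18×10^6 × 7.01 = 2.93×10^7 J m⁻² K⁻¹.
τ = C / λ = 2.93×10^7 / 14.5 = 2.02×10^6 s.
Equilibrium anomaly ΔT_eq = F / λ = 199 / 14.5 = 13.7 K.
t = 57.9 days = 5.00×10^6 s, so t/τ = 2.48.
ΔT(t) = ΔT_eq (1 − e^(−t/τ)) = 13.7 × (1 − e^−2.48) = 12.6 K.

12.6 K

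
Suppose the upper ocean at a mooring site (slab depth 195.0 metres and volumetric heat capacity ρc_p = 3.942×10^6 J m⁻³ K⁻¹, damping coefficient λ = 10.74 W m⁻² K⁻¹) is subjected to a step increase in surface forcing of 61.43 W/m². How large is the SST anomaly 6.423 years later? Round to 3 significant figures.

Areal heat capacity C = ρc_p × D = 3.942×10^6 × 195.0 = 7.69×10^8 J m⁻² K⁻¹.
τ = C / λ = 7.69×10^8 / 10.74 = 7.16×10^7 s.
Equilibrium anomaly ΔT_eq = F / λ = 61.43 / 10.74 = 5.72 K.
t = 6.423 years = 2.03×10^8 s, so t/τ = 2.83.
ΔT(t) = ΔT_eq (1 − e^(−t/τ)) = 5.72 × (1 − e^−2.83) = 5.38 K.

5.38 K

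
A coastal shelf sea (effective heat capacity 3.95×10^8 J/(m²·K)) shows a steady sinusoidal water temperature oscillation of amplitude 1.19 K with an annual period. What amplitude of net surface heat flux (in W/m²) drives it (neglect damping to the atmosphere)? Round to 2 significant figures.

94

Areal heat capacity C = 3.95×10^8 J/(m²·K) (given).
ω = 2π / 3.15×10^7 s = 1.99×10^-7 s⁻¹.
Cω = 3.95×10^8 × 1.99×10^-7 = 78.7 W/(m²·K).
F₀ = A × Cω = 1.19 × 78.7 = 93.7 W/m².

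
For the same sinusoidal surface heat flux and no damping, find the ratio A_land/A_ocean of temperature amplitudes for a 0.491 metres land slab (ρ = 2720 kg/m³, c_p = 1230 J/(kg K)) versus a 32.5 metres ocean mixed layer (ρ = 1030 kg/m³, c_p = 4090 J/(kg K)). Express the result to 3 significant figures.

C_ocean = 1030 × 4090 × 32.5 = 1.37×10^8 J/(m²·K).
C_land = 2720 × 1230 × 0.491 = 1.64×10^6 J/(m²·K).
Undamped amplitude ∝ 1/C, so A_land/A_ocean = C_ocean/C_land = 83.3.

83.3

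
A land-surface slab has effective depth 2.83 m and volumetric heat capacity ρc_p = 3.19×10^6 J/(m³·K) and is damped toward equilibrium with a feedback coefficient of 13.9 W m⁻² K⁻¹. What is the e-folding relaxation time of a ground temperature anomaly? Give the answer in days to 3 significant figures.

7.52 days

Areal heat capacity C = ρc_p × D = 3.19×10^6 × 2.83 = 9.03×10^6 J/(m²·K).
Relaxation time τ = C / λ = 9.03×10^6 / 13.9 = 6.49×10^5 s.
In days: 6.49×10^5 s / (86400 s/day) = 7.52 days.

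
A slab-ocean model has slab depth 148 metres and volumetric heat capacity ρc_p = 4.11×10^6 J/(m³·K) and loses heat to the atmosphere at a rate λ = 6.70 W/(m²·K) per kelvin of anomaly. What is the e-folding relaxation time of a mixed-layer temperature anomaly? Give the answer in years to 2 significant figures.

Areal heat capacity C = ρc_p × D = 4.11×10^6 × 148 = 6.08×10^8 J m⁻² K⁻¹.
Relaxation time τ = C / λ = 6.08×10^8 / 6.70 = 9.08×10^7 s.
In years: 9.08×10^7 s / (3.156×10^7 s/year) = 2.88 years.

2.9 years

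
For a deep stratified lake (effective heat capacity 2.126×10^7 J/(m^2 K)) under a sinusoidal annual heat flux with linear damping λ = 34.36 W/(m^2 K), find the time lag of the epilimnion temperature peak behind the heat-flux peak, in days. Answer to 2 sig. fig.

Areal heat capacity C = 2.126×10^7 J/(m^2 K) (given).
ω = 2π / 3.15×10^7 s = 1.99×10^-7 s⁻¹.
Phase lag φ = arctan(Cω/λ) = arctan(4.24/34.36) = 0.123 rad.
Time lag = φ / ω = 0.123 / 1.99×10^-7 = 6.16×10^5 s = 7.13 days.

7.1 days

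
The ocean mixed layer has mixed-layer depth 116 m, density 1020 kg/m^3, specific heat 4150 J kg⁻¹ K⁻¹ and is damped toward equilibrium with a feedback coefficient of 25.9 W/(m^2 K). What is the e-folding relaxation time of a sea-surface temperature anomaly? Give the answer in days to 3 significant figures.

Areal heat capacity C = ρ c_p D = 1020 × 4150 × 116 = 4.91×10^8 J m⁻² K⁻¹.
Relaxation time τ = C / λ = 4.91×10^8 / 25.9 = 1.90×10^7 s.
In days: 1.90×10^7 s / (86400 s/day) = 219 days.

219 days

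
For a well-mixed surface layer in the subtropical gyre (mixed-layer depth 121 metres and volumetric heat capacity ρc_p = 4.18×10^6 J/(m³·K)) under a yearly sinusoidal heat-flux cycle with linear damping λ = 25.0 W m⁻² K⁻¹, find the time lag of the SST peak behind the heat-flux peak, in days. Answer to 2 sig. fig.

Areal heat capacity C = ρc_p × D = 4.18×10^6 × 121 = 5.06×10^8 J/(m^2 K).
ω = 2π / 3.15×10^7 s = 1.99×10^-7 s⁻¹.
Phase lag φ = arctan(Cω/λ) = arctan(101/25.0) = 1.33 rad.
Time lag = φ / ω = 1.33 / 1.99×10^-7 = 6.66×10^6 s = 77.1 days.

77 days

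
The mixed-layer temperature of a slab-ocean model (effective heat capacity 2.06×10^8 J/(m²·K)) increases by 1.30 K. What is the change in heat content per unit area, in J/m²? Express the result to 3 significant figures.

Areal heat capacity C = 2.06×10^8 J/(m²·K) (given).
ΔQ = C ΔT = 2.06×10^8 × 1.30 = 2.68×10^8 J/m².

2.68×10^8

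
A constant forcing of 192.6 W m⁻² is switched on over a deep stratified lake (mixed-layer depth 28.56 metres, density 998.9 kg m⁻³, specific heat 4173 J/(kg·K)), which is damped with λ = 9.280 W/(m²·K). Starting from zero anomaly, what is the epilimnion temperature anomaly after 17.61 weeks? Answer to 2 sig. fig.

Areal heat capacity C = ρ c_p D = 998.9 × 4173 × 28.56 = 1.19×10^8 J m⁻² K⁻¹.
τ = C / λ = 1.19×10^8 / 9.280 = 1.28×10^7 s.
Equilibrium anomaly ΔT_eq = F / λ = 192.6 / 9.280 = 20.8 K.
t = 17.61 weeks = 1.07×10^7 s, so t/τ = 0.830.
ΔT(t) = ΔT_eq (1 − e^(−t/τ)) = 20.8 × (1 − e^−0.830) = 11.7 K.

12 K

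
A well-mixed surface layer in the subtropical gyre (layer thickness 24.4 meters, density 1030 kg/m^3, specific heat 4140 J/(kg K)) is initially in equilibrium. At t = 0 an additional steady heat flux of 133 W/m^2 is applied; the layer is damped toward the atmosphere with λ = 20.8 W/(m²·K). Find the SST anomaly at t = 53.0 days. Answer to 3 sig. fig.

3.83 K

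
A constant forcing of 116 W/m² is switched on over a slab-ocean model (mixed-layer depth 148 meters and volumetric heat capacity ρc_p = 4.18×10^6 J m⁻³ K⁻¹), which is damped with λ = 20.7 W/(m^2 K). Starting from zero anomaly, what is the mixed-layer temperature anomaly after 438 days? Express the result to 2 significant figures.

4.0 K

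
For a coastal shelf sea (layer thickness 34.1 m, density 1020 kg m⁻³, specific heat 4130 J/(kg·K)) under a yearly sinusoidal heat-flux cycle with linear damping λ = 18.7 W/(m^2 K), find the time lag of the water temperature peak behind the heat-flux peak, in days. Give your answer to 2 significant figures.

58 days

Areal heat capacity C = ρ c_p D = 1020 × 4130 × 34.1 = 1.44×10^8 J/(m²·K).
ω = 2π / 3.15×10^7 s = 1.99×10^-7 s⁻¹.
Phase lag φ = arctan(Cω/λ) = arctan(28.6/18.7) = 0.992 rad.
Time lag = φ / ω = 0.992 / 1.99×10^-7 = 4.98×10^6 s = 57.6 days.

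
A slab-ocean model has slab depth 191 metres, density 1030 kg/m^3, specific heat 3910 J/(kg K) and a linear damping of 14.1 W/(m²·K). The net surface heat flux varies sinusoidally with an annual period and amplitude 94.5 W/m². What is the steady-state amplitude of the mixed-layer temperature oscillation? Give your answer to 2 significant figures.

Areal heat capacity C = ρ c_p D = 1030 × 3910 × 191 = 7.69×10^8 J m⁻² K⁻¹.
Angular frequency ω = 2π / T = 2π / 3.15×10^7 s = 1.99×10^-7 s⁻¹.
√((Cω)² + λ²) = √((153)² + 14.1²) = 154 W/(m²·K).
Amplitude A = F₀ / √((Cω)²+λ²) = 94.5 / 154 = 0.614 K.

0.61 K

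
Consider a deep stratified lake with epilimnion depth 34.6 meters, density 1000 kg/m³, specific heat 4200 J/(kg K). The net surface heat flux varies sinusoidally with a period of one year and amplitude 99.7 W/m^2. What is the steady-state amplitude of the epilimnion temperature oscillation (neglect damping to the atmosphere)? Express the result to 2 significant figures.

3.4 K

Areal heat capacity C = ρ c_p D = 1000 × 4200 × 34.6 = 1.45×10^8 J/(m²·K).
Angular frequency ω = 2π / T = 2π / 3.15×10^7 s = 1.99×10^-7 s⁻¹.
Cω = 1.45×10^8 × 1.99×10^-7 = 29.0 W/(m²·K).
Amplitude A = F₀ / (Cω) = 99.7 / 29.0 = 3.44 K.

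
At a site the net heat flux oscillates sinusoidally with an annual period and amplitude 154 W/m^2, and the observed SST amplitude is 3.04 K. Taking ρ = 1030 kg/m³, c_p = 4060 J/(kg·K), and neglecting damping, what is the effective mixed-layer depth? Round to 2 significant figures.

61 m

ω = 2π / 3.15×10^7 s = 1.99×10^-7 s⁻¹.
Required C = F₀ / (A ω) = 154 / (3.04 × 1.99×10^-7) = 2.54×10^8 J/(m²·K).
D = C / (ρ c_p) = 2.54×10^8 / (1030 × 4060) = 60.8 m.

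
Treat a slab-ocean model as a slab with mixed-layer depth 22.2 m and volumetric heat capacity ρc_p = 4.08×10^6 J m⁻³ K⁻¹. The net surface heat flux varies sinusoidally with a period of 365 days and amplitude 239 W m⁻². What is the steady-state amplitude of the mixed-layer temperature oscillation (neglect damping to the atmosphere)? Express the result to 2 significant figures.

13 K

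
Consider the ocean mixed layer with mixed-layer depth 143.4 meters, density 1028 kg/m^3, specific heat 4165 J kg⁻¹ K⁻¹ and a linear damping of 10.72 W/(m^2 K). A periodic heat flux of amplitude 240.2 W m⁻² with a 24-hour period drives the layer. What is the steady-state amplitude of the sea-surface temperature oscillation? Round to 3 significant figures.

0.00538 K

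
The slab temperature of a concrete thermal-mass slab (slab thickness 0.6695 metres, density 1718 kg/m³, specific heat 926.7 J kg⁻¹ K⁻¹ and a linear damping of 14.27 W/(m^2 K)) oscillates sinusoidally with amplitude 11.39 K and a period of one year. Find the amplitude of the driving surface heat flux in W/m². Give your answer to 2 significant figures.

Areal heat capacity C = ρ c_p D = 1718 × 926.7 × 0.6695 = 1.07×10^6 J/(m^2 K).
ω = 2π / 3.15×10^7 s = 1.99×10^-7 s⁻¹.
√((Cω)² + λ²) = √((0.212)² + 14.27²) = 14.3 W/(m²·K).
F₀ = A × √((Cω)²+λ²) = 11.39 × 14.3 = 163 W/m².

160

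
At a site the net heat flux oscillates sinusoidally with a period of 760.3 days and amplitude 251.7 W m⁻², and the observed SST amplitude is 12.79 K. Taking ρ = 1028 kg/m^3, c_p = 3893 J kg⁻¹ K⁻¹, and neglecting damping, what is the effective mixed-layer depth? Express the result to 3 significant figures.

51.4 m

ω = 2π / 6.57×10^7 s = 9.56×10^-8 s⁻¹.
Required C = F₀ / (A ω) = 251.7 / (12.79 × 9.56×10^-8) = 2.06×10^8 J/(m²·K).
D = C / (ρ c_p) = 2.06×10^8 / (1028 × 3893) = 51.4 m.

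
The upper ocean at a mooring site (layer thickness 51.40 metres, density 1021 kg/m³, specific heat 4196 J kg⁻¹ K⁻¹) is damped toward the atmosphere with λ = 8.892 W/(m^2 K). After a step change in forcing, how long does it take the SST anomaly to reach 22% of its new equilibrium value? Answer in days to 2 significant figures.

71 days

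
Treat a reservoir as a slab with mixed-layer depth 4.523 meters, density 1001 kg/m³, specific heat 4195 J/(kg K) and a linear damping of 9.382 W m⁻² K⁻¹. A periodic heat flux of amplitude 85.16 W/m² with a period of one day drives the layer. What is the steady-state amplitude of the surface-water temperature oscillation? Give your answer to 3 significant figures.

0.0617 K

Areal heat capacity C = ρ c_p D = 1001 × 4195 × 4.523 = 1.90×10^7 J/(m²·K).
Angular frequency ω = 2π / T = 2π / 86400 s = 7.27×10^-5 s⁻¹.
√((Cω)² + λ²) = √((1380)² + 9.382²) = 1380 W/(m²·K).
Amplitude A = F₀ / √((Cω)²+λ²) = 85.16 / 1380 = 0.0617 K.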